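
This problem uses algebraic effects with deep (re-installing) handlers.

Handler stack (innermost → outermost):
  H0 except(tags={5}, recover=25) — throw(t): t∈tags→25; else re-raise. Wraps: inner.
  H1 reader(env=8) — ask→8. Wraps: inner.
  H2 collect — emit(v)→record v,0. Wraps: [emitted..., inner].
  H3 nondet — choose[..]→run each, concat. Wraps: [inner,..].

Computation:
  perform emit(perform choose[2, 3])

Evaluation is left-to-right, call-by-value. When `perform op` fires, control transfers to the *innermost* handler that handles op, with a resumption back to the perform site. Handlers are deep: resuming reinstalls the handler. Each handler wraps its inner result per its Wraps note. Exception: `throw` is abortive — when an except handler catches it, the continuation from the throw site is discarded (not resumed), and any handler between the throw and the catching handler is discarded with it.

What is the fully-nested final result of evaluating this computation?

Evaluation trace:
choose[2, 3] @ H3
  branch[0] choose=2:
    emit(2) @ H2 ⇒ out+=2
    H0 returns 0
    H1 returns 0
    H2 returns [2, 0]
    H3 returns [[2, 0]]
  branch[1] choose=3:
    emit(3) @ H2 ⇒ out+=3
    H0 returns 0
    H1 returns 0
    H2 returns [3, 0]
    H3 returns [[3, 0]]
= [[2, 0], [3, 0]]

Answer: [[2, 0], [3, 0]]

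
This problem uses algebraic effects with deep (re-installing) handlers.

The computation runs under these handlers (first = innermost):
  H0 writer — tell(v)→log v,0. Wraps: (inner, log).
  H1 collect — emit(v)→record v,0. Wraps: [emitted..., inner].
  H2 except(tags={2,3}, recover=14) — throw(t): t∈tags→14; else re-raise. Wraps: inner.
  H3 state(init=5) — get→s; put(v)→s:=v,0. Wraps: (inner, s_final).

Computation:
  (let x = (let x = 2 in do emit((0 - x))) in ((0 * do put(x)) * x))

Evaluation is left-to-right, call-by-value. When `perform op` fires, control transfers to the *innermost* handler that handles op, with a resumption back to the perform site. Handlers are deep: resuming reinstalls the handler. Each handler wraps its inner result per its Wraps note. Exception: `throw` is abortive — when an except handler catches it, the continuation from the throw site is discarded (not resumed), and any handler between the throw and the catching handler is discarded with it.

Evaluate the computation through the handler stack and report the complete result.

Working:
emit(-2) @ H1 ⇒ out+=-2
put(0) @ H3 ⇒ s:=0
H0 returns (0, ())
H1 returns [-2, (0, ())]
H2 returns [-2, (0, ())]
H3 returns ([-2, (0, ())], 0)
= ([-2, (0, ())], 0)

Answer: ([-2, (0, ())], 0)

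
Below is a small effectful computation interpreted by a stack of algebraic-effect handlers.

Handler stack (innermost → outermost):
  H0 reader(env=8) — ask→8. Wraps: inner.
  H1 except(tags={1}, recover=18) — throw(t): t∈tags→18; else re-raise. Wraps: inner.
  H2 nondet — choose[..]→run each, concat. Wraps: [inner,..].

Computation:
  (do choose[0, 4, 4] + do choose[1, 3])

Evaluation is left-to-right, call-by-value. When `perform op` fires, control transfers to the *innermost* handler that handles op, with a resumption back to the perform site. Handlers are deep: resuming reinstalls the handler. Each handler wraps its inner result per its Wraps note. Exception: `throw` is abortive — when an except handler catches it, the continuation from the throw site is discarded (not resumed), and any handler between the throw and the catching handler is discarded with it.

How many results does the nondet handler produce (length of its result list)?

Step-by-step:
choose[0, 4, 4] @ H2
  branch[0] choose=0:
    choose[1, 3] @ H2
      branch[0] choose=1:
        H0 returns 1
        H1 returns 1
        H2 returns [1]
      branch[1] choose=3:
        H0 returns 3
        H1 returns 3
        H2 returns [3]
  branch[1] choose=4:
    choose[1, 3] @ H2
      branch[0] choose=1:
        H0 returns 5
        H1 returns 5
        H2 returns [5]
      branch[1] choose=3:
        H0 returns 7
        H1 returns 7
        H2 returns [7]
  branch[2] choose=4:
    choose[1, 3] @ H2
      branch[0] choose=1:
        H0 returns 5
        H1 returns 5
        H2 returns [5]
      branch[1] choose=3:
        H0 returns 7
        H1 returns 7
        H2 returns [7]
= [1, 3, 5, 7, 5, 7]

Answer: 6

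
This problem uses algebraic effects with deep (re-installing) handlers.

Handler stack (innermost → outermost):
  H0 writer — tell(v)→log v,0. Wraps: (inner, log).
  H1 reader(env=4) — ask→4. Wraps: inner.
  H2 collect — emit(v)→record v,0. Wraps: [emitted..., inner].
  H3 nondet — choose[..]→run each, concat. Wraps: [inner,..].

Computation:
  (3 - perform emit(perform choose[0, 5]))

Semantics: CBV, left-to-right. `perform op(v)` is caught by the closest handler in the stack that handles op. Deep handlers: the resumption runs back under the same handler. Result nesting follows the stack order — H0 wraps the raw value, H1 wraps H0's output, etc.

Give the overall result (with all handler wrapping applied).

Answer: [[0, (3, ())], [5, (3, ())]]

Evaluation trace:
choose[0, 5] @ H3
  branch[0] choose=0:
    emit(0) @ H2 ⇒ out+=0
    H0 returns (3, ())
    H1 returns (3, ())
    H2 returns [0, (3, ())]
    H3 returns [[0, (3, ())]]
  branch[1] choose=5:
    emit(5) @ H2 ⇒ out+=5
    H0 returns (3, ())
    H1 returns (3, ())
    H2 returns [5, (3, ())]
    H3 returns [[5, (3, ())]]
= [[0, (3, ())], [5, (3, ())]]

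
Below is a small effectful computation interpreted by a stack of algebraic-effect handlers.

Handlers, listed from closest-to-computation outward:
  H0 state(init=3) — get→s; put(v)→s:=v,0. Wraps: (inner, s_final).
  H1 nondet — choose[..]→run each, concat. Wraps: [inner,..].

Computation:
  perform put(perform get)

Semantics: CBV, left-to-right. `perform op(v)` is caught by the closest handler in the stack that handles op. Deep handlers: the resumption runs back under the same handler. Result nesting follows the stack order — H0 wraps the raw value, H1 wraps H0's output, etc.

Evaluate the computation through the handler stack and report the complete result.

Working:
get @ H0 ⇒ 3
put(3) @ H0 ⇒ s:=3
H0 returns (0, 3)
H1 returns [(0, 3)]
= [(0, 3)]

Answer: [(0, 3)]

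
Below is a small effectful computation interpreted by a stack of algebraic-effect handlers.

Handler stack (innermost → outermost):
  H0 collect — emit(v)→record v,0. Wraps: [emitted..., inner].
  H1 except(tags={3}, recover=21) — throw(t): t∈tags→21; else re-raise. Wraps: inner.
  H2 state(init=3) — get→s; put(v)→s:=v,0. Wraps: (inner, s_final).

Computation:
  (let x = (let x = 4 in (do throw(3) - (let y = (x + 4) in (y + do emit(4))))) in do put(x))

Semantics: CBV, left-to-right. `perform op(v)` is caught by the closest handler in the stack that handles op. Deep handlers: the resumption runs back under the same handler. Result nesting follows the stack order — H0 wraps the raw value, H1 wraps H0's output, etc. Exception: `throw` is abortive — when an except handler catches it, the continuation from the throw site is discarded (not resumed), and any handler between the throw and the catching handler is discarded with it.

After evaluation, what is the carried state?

Answer: 3

Working:
throw(3) @ H1 caught ⇒ 21
H2 returns (21, 3)
= (21, 3)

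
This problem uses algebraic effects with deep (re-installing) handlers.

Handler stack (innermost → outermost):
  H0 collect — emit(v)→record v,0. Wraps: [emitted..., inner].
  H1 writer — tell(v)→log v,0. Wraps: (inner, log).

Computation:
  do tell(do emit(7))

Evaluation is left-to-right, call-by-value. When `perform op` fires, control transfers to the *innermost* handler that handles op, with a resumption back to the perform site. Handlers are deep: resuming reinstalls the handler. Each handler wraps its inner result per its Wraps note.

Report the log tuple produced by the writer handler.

Step-by-step:
emit(7) @ H0 ⇒ out+=7
tell(0) @ H1 ⇒ log+=0
H0 returns [7, 0]
H1 returns ([7, 0], (0))
= ([7, 0], (0))

Answer: (0)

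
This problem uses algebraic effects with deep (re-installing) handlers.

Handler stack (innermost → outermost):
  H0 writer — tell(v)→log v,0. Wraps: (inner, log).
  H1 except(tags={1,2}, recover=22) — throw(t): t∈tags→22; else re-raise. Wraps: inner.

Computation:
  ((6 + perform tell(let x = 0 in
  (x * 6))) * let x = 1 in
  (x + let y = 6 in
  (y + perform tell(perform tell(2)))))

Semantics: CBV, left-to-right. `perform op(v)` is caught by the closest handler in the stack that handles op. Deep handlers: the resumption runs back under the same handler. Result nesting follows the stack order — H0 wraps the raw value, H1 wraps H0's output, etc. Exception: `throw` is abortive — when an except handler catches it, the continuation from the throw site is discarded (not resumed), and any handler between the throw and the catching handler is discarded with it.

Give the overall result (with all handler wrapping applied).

Evaluation trace:
tell(0) @ H0 ⇒ log+=0
tell(2) @ H0 ⇒ log+=2
tell(0) @ H0 ⇒ log+=0
H0 returns (42, (0, 2, 0))
H1 returns (42, (0, 2, 0))
= (42, (0, 2, 0))

Answer: (42, (0, 2, 0))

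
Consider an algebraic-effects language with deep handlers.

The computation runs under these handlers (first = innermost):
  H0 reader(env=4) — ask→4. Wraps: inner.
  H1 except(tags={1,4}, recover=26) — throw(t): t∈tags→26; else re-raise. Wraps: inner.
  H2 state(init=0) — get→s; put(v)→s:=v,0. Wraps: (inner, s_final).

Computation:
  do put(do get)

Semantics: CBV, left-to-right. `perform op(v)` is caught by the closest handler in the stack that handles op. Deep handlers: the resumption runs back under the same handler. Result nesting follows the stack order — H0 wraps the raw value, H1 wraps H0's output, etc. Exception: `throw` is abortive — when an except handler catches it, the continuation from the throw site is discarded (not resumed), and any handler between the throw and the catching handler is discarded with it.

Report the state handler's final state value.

Step-by-step:
get @ H2 ⇒ 0
put(0) @ H2 ⇒ s:=0
H0 returns 0
H1 returns 0
H2 returns (0, 0)
= (0, 0)

Answer: 0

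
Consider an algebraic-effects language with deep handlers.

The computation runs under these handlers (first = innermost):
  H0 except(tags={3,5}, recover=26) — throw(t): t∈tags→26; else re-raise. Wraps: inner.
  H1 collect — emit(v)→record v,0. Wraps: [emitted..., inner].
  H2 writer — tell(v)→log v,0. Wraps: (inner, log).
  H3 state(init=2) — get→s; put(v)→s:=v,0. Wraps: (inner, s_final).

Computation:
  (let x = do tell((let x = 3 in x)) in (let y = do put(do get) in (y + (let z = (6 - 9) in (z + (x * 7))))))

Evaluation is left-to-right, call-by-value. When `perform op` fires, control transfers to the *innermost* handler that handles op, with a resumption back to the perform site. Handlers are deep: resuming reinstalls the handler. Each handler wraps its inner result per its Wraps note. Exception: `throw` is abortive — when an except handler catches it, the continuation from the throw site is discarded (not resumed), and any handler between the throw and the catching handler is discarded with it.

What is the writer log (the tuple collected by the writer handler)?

Answer: (3)

Evaluation trace:
tell(3) @ H2 ⇒ log+=3
get @ H3 ⇒ 2
put(2) @ H3 ⇒ s:=2
H0 returns -3
H1 returns [-3]
H2 returns ([-3], (3))
H3 returns (([-3], (3)), 2)
= (([-3], (3)), 2)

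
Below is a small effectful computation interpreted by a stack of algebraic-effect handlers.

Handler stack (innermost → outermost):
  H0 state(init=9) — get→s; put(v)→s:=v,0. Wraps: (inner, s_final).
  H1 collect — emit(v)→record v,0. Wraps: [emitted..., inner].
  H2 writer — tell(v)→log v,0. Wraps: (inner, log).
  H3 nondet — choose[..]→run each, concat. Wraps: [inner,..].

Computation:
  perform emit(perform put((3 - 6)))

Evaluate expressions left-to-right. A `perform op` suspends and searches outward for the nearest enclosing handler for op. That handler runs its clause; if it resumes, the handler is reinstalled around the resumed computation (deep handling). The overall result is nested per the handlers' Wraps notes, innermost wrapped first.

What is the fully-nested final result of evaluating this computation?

Answer: [([0, (0, -3)], ())]

Evaluation trace:
put(-3) @ H0 ⇒ s:=-3
emit(0) @ H1 ⇒ out+=0
H0 returns (0, -3)
H1 returns [0, (0, -3)]
H2 returns ([0, (0, -3)], ())
H3 returns [([0, (0, -3)], ())]
= [([0, (0, -3)], ())]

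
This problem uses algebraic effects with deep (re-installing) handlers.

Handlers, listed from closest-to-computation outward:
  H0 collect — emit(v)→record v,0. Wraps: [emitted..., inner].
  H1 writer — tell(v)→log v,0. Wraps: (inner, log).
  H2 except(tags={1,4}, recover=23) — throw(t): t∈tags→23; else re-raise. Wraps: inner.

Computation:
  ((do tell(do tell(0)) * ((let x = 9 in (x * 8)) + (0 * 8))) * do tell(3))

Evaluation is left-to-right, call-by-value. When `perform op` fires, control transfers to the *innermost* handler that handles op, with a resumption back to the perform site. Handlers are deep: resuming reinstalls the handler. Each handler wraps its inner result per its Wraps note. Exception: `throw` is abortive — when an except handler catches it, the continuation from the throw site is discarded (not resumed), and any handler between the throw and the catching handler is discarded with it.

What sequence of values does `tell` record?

Step-by-step:
tell(0) @ H1 ⇒ log+=0
tell(0) @ H1 ⇒ log+=0
tell(3) @ H1 ⇒ log+=3
H0 returns [0]
H1 returns ([0], (0, 0, 3))
H2 returns ([0], (0, 0, 3))
= ([0], (0, 0, 3))

Answer: (0, 0, 3)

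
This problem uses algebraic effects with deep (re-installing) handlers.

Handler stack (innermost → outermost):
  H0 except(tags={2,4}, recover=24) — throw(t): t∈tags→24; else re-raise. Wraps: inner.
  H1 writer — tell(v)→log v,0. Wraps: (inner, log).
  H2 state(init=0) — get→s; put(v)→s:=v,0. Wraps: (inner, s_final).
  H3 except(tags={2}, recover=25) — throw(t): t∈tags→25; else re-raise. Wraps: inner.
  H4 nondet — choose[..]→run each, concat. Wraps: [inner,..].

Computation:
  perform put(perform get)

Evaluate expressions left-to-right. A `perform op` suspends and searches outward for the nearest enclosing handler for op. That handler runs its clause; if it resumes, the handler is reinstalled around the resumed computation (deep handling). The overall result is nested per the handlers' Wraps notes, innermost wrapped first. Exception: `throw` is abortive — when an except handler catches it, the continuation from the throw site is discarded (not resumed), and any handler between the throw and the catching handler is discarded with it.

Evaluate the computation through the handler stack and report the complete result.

Answer: [((0, ()), 0)]

Evaluation trace:
get @ H2 ⇒ 0
put(0) @ H2 ⇒ s:=0
H0 returns 0
H1 returns (0, ())
H2 returns ((0, ()), 0)
H3 returns ((0, ()), 0)
H4 returns [((0, ()), 0)]
= [((0, ()), 0)]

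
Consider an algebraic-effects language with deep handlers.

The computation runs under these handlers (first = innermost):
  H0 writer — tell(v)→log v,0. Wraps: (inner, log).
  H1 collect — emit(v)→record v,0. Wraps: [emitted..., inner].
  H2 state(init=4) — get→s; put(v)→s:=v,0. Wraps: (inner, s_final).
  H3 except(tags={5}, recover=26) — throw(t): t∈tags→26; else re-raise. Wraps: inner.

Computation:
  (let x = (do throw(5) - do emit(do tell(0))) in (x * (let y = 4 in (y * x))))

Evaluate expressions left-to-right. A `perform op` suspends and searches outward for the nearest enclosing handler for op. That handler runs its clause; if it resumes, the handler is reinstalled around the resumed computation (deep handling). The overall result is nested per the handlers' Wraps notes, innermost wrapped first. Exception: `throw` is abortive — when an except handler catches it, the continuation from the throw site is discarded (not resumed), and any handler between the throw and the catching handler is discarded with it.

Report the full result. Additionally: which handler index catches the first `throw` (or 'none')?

Answer: 26 ; first throw caught by: H3

Working:
throw(5) @ H3 caught ⇒ 26
= 26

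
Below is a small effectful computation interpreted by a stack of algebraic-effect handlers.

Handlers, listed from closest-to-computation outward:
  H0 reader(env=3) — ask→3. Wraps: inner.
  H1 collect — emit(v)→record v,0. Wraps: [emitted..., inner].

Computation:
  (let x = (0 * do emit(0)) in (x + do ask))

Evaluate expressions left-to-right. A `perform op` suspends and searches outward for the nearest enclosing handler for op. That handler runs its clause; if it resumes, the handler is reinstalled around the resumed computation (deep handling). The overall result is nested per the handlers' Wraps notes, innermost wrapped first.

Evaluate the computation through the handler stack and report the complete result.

Working:
emit(0) @ H1 ⇒ out+=0
ask @ H0 ⇒ 3
H0 returns 3
H1 returns [0, 3]
= [0, 3]

Answer: [0, 3]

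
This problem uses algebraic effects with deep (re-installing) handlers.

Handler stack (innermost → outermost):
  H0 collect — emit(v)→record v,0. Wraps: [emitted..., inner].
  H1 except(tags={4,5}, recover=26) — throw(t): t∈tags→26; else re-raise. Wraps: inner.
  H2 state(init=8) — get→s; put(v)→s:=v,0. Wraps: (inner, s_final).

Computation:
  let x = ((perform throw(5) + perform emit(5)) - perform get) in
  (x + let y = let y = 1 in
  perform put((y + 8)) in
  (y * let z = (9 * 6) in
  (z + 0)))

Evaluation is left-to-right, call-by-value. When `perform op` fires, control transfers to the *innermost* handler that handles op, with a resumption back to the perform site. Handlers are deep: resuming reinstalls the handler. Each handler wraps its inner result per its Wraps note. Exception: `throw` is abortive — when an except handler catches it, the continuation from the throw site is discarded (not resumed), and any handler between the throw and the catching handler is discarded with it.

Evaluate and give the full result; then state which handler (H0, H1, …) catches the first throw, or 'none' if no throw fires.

Answer: (26, 8) ; first throw caught by: H1

Step-by-step:
throw(5) @ H1 caught ⇒ 26
H2 returns (26, 8)
= (26, 8)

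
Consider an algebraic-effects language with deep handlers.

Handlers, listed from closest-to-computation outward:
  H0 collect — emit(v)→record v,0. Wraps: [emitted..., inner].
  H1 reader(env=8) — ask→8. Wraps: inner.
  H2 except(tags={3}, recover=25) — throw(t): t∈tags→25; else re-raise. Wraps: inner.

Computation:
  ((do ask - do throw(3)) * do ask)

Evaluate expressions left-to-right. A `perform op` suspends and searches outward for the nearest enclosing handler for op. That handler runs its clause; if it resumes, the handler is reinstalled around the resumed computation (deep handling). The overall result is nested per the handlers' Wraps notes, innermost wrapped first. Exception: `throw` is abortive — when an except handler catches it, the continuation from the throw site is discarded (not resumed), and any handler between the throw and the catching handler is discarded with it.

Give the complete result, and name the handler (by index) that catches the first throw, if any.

Step-by-step:
ask @ H1 ⇒ 8
throw(3) @ H2 caught ⇒ 25
= 25

Answer: 25 ; first throw caught by: H2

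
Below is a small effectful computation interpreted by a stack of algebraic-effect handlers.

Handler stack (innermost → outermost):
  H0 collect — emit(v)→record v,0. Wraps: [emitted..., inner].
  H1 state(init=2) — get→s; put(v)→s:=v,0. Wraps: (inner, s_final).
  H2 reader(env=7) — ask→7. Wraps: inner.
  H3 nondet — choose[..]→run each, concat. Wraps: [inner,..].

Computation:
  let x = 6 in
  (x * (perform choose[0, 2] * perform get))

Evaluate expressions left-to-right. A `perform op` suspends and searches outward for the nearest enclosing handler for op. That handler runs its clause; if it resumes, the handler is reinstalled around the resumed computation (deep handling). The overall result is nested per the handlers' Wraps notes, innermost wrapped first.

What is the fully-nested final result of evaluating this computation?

Answer: [([0], 2), ([24], 2)]

Working:
choose[0, 2] @ H3
  branch[0] choose=0:
    get @ H1 ⇒ 2
    H0 returns [0]
    H1 returns ([0], 2)
    H2 returns ([0], 2)
    H3 returns [([0], 2)]
  branch[1] choose=2:
    get @ H1 ⇒ 2
    H0 returns [24]
    H1 returns ([24], 2)
    H2 returns ([24], 2)
    H3 returns [([24], 2)]
= [([0], 2), ([24], 2)]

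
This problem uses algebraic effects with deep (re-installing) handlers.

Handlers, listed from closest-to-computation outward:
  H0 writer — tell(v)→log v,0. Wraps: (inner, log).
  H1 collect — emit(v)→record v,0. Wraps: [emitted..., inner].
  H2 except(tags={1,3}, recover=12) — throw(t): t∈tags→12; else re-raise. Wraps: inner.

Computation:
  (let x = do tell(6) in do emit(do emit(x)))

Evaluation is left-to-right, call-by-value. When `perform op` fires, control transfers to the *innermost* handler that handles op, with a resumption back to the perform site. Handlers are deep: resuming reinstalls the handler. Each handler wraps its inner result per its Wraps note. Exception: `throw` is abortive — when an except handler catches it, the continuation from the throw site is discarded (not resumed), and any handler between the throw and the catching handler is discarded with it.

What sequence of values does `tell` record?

Evaluation trace:
tell(6) @ H0 ⇒ log+=6
emit(0) @ H1 ⇒ out+=0
emit(0) @ H1 ⇒ out+=0
H0 returns (0, (6))
H1 returns [0, 0, (0, (6))]
H2 returns [0, 0, (0, (6))]
= [0, 0, (0, (6))]

Answer: (6)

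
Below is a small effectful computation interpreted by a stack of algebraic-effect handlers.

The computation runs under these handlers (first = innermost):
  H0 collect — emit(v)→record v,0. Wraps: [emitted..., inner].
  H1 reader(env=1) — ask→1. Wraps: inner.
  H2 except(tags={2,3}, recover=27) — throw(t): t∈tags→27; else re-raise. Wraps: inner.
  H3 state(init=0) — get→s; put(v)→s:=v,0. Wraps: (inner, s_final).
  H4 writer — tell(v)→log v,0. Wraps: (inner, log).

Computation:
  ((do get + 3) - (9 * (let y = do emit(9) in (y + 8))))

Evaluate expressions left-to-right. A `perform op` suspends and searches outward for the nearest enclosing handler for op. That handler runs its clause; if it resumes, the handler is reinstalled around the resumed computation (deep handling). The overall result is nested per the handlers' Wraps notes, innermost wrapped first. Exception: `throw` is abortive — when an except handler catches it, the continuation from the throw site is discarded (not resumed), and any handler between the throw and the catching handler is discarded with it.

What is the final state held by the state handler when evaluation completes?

Answer: 0

Evaluation trace:
get @ H3 ⇒ 0
emit(9) @ H0 ⇒ out+=9
H0 returns [9, -69]
H1 returns [9, -69]
H2 returns [9, -69]
H3 returns ([9, -69], 0)
H4 returns (([9, -69], 0), ())
= (([9, -69], 0), ())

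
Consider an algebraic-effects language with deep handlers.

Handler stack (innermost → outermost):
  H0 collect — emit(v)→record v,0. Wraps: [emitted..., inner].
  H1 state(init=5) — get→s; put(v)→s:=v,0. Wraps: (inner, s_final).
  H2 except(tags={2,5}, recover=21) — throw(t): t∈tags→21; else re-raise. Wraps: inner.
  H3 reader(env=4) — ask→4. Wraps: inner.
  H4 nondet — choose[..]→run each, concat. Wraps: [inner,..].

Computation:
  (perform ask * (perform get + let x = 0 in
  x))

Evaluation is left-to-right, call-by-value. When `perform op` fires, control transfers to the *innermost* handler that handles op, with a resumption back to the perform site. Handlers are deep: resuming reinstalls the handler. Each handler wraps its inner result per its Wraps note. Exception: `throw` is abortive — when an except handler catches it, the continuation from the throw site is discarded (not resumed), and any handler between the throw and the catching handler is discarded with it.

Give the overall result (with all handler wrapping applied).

Evaluation trace:
ask @ H3 ⇒ 4
get @ H1 ⇒ 5
H0 returns [20]
H1 returns ([20], 5)
H2 returns ([20], 5)
H3 returns ([20], 5)
H4 returns [([20], 5)]
= [([20], 5)]

Answer: [([20], 5)]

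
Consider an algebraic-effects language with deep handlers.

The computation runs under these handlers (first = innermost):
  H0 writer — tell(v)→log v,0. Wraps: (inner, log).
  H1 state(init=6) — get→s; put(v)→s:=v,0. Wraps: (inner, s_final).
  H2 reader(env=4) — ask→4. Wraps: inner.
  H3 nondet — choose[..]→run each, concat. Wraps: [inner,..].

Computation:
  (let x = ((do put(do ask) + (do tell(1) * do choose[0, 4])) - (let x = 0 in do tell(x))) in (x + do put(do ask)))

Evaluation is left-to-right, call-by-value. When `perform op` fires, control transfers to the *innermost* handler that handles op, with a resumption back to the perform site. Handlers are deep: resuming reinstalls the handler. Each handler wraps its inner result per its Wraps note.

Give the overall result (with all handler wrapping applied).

Answer: [((0, (1, 0)), 4), ((0, (1, 0)), 4)]

Evaluation trace:
ask @ H2 ⇒ 4
put(4) @ H1 ⇒ s:=4
tell(1) @ H0 ⇒ log+=1
choose[0, 4] @ H3
  branch[0] choose=0:
    tell(0) @ H0 ⇒ log+=0
    ask @ H2 ⇒ 4
    put(4) @ H1 ⇒ s:=4
    H0 returns (0, (1, 0))
    H1 returns ((0, (1, 0)), 4)
    H2 returns ((0, (1, 0)), 4)
    H3 returns [((0, (1, 0)), 4)]
  branch[1] choose=4:
    tell(0) @ H0 ⇒ log+=0
    ask @ H2 ⇒ 4
    put(4) @ H1 ⇒ s:=4
    H0 returns (0, (1, 0))
    H1 returns ((0, (1, 0)), 4)
    H2 returns ((0, (1, 0)), 4)
    H3 returns [((0, (1, 0)), 4)]
= [((0, (1, 0)), 4), ((0, (1, 0)), 4)]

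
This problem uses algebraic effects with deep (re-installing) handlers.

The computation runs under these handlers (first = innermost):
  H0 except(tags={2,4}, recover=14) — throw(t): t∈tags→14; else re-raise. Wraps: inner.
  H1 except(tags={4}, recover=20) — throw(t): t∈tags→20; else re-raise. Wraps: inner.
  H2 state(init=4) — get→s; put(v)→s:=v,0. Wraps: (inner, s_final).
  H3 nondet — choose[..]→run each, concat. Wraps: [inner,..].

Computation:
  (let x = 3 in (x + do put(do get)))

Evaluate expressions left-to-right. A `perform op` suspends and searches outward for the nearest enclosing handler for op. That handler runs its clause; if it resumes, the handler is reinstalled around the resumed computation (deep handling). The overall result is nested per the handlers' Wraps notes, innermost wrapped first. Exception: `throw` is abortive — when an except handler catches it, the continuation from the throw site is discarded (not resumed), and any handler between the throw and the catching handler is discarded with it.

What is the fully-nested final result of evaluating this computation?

Evaluation trace:
get @ H2 ⇒ 4
put(4) @ H2 ⇒ s:=4
H0 returns 3
H1 returns 3
H2 returns (3, 4)
H3 returns [(3, 4)]
= [(3, 4)]

Answer: [(3, 4)]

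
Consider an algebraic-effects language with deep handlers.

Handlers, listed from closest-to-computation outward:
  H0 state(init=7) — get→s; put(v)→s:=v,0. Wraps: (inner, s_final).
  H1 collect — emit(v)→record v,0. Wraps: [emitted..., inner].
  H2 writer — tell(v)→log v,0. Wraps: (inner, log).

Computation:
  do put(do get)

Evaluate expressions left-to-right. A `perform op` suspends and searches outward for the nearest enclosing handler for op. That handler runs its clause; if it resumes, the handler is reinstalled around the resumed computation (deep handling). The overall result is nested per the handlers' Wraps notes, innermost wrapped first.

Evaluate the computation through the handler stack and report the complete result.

Answer: ([(0, 7)], ())

Evaluation trace:
get @ H0 ⇒ 7
put(7) @ H0 ⇒ s:=7
H0 returns (0, 7)
H1 returns [(0, 7)]
H2 returns ([(0, 7)], ())
= ([(0, 7)], ())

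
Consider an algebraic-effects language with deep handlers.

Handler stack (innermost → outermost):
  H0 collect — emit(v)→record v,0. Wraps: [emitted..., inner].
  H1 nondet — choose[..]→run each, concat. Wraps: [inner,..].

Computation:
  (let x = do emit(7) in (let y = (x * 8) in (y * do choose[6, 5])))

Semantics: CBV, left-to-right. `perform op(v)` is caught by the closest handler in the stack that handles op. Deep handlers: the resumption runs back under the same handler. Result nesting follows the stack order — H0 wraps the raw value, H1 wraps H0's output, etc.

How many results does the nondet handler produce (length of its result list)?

Step-by-step:
emit(7) @ H0 ⇒ out+=7
choose[6, 5] @ H1
  branch[0] choose=6:
    H0 returns [7, 0]
    H1 returns [[7, 0]]
  branch[1] choose=5:
    H0 returns [7, 0]
    H1 returns [[7, 0]]
= [[7, 0], [7, 0]]

Answer: 2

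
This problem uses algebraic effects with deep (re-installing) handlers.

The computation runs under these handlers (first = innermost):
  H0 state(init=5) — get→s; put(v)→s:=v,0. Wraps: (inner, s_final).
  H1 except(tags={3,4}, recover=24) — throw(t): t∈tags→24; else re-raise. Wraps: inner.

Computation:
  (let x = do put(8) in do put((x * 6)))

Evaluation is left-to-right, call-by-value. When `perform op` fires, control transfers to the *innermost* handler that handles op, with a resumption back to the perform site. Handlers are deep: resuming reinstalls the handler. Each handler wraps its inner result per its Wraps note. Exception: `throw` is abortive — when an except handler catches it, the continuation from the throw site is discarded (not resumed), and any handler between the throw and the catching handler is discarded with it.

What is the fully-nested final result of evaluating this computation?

Answer: (0, 0)

Step-by-step:
put(8) @ H0 ⇒ s:=8
put(0) @ H0 ⇒ s:=0
H0 returns (0, 0)
H1 returns (0, 0)
= (0, 0)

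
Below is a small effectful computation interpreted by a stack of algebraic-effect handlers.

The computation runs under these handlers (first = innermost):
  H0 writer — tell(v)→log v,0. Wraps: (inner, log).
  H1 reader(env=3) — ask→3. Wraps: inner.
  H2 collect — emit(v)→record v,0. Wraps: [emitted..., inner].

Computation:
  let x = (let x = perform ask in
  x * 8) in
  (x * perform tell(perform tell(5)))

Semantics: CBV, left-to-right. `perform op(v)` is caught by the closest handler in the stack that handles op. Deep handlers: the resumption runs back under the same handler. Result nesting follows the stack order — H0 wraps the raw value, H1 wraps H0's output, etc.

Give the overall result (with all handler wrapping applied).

Answer: [(0, (5, 0))]

Working:
ask @ H1 ⇒ 3
tell(5) @ H0 ⇒ log+=5
tell(0) @ H0 ⇒ log+=0
H0 returns (0, (5, 0))
H1 returns (0, (5, 0))
H2 returns [(0, (5, 0))]
= [(0, (5, 0))]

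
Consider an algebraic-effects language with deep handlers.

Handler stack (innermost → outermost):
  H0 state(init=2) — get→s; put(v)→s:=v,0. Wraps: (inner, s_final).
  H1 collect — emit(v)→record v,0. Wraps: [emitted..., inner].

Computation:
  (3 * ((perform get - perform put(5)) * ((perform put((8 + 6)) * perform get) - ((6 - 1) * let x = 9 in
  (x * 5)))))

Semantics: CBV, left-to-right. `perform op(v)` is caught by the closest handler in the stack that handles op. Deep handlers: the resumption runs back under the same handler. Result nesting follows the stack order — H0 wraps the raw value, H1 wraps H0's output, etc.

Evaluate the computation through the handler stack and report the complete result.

Step-by-step:
get @ H0 ⇒ 2
put(5) @ H0 ⇒ s:=5
put(14) @ H0 ⇒ s:=14
get @ H0 ⇒ 14
H0 returns (-1350, 14)
H1 returns [(-1350, 14)]
= [(-1350, 14)]

Answer: [(-1350, 14)]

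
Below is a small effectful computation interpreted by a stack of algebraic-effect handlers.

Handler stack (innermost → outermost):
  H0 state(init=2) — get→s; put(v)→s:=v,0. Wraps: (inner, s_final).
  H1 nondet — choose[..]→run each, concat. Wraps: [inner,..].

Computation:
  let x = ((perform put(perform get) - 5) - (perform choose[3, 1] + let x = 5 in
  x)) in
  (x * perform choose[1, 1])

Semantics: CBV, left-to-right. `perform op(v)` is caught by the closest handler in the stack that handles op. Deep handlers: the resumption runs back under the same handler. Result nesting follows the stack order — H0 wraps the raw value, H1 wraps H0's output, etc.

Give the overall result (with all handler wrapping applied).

Answer: [(-13, 2), (-13, 2), (-11, 2), (-11, 2)]

Step-by-step:
get @ H0 ⇒ 2
put(2) @ H0 ⇒ s:=2
choose[3, 1] @ H1
  branch[0] choose=3:
    choose[1, 1] @ H1
      branch[0] choose=1:
        H0 returns (-13, 2)
        H1 returns [(-13, 2)]
      branch[1] choose=1:
        H0 returns (-13, 2)
        H1 returns [(-13, 2)]
  branch[1] choose=1:
    choose[1, 1] @ H1
      branch[0] choose=1:
        H0 returns (-11, 2)
        H1 returns [(-11, 2)]
      branch[1] choose=1:
        H0 returns (-11, 2)
        H1 returns [(-11, 2)]
= [(-13, 2), (-13, 2), (-11, 2), (-11, 2)]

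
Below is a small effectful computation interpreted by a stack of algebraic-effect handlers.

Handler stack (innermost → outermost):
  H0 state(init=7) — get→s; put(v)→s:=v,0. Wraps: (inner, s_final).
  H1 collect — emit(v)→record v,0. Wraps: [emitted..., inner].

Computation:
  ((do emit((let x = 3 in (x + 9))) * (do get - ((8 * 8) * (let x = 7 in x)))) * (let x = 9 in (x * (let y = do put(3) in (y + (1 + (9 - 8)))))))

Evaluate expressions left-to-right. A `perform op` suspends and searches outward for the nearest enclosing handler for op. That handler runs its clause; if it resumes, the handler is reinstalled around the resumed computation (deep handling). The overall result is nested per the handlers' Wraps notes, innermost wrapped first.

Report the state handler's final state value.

Answer: 3

Step-by-step:
emit(12) @ H1 ⇒ out+=12
get @ H0 ⇒ 7
put(3) @ H0 ⇒ s:=3
H0 returns (0, 3)
H1 returns [12, (0, 3)]
= [12, (0, 3)]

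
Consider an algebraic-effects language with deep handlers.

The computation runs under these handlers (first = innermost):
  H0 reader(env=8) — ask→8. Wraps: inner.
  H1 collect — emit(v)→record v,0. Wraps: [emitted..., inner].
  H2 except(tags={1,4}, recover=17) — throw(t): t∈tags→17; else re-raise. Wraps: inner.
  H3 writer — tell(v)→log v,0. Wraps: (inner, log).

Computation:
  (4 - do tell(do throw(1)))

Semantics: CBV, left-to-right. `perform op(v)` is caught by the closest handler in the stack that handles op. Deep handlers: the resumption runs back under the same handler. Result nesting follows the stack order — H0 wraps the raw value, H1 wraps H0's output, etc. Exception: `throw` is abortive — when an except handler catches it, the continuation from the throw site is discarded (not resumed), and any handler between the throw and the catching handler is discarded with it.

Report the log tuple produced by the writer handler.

Step-by-step:
throw(1) @ H2 caught ⇒ 17
H3 returns (17, ())
= (17, ())

Answer: ()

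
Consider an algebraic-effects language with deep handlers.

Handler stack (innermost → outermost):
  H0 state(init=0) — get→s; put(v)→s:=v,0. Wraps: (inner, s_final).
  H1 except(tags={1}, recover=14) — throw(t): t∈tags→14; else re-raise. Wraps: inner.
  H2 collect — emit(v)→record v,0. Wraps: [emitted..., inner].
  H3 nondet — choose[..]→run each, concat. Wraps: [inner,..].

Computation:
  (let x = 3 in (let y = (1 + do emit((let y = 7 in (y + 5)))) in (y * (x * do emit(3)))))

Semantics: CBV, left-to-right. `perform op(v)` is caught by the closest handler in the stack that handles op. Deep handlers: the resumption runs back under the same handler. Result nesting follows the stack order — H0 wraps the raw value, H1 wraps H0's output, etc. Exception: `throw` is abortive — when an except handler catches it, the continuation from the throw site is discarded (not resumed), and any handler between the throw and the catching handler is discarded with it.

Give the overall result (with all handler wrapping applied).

Answer: [[12, 3, (0, 0)]]

Evaluation trace:
emit(12) @ H2 ⇒ out+=12
emit(3) @ H2 ⇒ out+=3
H0 returns (0, 0)
H1 returns (0, 0)
H2 returns [12, 3, (0, 0)]
H3 returns [[12, 3, (0, 0)]]
= [[12, 3, (0, 0)]]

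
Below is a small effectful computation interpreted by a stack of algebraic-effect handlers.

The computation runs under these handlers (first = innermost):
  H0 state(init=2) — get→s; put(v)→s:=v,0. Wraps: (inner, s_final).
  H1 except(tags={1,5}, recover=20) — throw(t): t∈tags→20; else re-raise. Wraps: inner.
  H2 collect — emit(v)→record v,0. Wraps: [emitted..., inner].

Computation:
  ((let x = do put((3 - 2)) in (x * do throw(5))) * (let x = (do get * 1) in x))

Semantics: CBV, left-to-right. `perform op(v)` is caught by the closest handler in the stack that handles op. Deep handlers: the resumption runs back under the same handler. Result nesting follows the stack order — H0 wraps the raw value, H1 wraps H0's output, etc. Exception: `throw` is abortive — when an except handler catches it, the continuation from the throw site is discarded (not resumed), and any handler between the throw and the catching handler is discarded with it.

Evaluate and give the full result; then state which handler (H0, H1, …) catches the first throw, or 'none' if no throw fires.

Answer: [20] ; first throw caught by: H1

Working:
put(1) @ H0 ⇒ s:=1
throw(5) @ H1 caught ⇒ 20
H2 returns [20]
= [20]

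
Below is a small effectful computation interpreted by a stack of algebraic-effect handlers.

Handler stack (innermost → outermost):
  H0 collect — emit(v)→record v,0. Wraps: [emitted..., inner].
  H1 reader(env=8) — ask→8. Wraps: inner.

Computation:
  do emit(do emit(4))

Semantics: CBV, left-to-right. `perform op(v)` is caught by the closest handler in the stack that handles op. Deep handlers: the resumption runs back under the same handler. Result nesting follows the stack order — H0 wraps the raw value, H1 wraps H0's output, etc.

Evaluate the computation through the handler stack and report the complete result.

Answer: [4, 0, 0]

Working:
emit(4) @ H0 ⇒ out+=4
emit(0) @ H0 ⇒ out+=0
H0 returns [4, 0, 0]
H1 returns [4, 0, 0]
= [4, 0, 0]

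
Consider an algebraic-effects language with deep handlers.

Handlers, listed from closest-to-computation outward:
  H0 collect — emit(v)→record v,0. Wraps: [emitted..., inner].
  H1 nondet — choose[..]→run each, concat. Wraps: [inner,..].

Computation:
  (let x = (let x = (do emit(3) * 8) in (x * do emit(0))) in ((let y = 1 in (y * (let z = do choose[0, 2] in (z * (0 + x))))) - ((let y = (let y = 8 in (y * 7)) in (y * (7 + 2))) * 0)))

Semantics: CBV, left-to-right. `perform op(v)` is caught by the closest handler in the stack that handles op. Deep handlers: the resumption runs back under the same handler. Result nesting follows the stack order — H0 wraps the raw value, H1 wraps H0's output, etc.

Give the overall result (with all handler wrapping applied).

Answer: [[3, 0, 0], [3, 0, 0]]

Working:
emit(3) @ H0 ⇒ out+=3
emit(0) @ H0 ⇒ out+=0
choose[0, 2] @ H1
  branch[0] choose=0:
    H0 returns [3, 0, 0]
    H1 returns [[3, 0, 0]]
  branch[1] choose=2:
    H0 returns [3, 0, 0]
    H1 returns [[3, 0, 0]]
= [[3, 0, 0], [3, 0, 0]]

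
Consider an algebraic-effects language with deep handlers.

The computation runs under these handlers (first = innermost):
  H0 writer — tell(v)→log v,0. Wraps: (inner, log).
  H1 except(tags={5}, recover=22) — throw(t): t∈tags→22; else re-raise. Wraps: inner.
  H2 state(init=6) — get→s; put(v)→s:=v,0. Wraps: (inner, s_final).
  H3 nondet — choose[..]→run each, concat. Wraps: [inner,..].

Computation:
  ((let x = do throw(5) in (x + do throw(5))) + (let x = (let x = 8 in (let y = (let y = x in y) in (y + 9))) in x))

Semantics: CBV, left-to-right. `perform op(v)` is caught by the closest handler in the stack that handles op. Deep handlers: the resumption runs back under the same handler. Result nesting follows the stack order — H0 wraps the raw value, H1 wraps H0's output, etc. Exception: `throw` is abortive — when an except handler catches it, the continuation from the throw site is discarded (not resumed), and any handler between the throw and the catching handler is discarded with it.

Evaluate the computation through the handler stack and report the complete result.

Answer: [(22, 6)]

Step-by-step:
throw(5) @ H1 caught ⇒ 22
H2 returns (22, 6)
H3 returns [(22, 6)]
= [(22, 6)]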